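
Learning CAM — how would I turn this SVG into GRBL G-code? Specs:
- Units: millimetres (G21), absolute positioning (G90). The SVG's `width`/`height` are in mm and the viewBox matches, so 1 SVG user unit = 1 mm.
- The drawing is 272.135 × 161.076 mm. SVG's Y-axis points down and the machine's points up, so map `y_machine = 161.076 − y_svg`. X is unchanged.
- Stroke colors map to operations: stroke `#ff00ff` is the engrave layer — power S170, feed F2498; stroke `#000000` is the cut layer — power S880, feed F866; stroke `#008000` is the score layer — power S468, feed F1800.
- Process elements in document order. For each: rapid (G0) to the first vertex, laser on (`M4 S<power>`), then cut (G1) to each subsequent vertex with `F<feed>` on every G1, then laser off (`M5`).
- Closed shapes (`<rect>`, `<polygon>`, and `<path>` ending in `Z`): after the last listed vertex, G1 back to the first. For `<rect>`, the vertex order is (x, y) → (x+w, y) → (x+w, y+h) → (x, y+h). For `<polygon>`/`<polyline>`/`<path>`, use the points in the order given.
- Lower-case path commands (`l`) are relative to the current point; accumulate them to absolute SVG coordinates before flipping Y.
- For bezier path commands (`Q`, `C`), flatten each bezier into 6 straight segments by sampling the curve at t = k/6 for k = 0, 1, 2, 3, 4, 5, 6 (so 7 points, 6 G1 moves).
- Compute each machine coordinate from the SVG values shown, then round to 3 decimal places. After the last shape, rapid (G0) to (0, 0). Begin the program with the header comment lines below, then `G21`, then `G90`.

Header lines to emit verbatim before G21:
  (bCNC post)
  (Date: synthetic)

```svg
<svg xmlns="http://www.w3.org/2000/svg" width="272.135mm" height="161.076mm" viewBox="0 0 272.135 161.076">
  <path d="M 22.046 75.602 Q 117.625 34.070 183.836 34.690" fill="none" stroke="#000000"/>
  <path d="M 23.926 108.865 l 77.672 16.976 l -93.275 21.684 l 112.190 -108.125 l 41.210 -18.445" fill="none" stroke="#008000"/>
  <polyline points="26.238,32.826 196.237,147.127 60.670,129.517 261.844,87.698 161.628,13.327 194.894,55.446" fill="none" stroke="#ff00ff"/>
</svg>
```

(bCNC post)
(Date: synthetic)
G21
G90
G0 X22.046 Y85.474
M4 S880
G1 X53.090 Y98.147 F866
G1 X82.502 Y108.478 F866
G1 X110.283 Y116.468 F866
G1 X136.432 Y122.116 F866
G1 X160.950 Y125.422 F866
G1 X183.836 Y126.386 F866
M5
G0 X23.926 Y52.211
M4 S468
G1 X101.598 Y35.235 F1800
G1 X8.323 Y13.551 F1800
G1 X120.513 Y121.676 F1800
G1 X161.723 Y140.121 F1800
M5
G0 X26.238 Y128.250
M4 S170
G1 X196.237 Y13.949 F2498
G1 X60.670 Y31.559 F2498
G1 X261.844 Y73.378 F2498
G1 X161.628 Y147.749 F2498
G1 X194.894 Y105.630 F2498
M5
G0 X0.000 Y0.000

viewBox `0 0 272.135 161.076` with mm width/height → 1 unit = 1 mm. Flip: y_m = 161.076 − y_svg.

**Shape 1** — `<path>` quadratic bezier, stroke `#000000` → cut (S880, F866). Control points (SVG): P0=(22.046,75.602), P1=(117.625,34.070), P2=(183.836,34.690); sampled at t=k/6. Machine vertices: (22.046,85.474) → (53.090,98.147) → (82.502,108.478) → (110.283,116.468) → (136.432,122.116) → (160.950,125.422) → (183.836,126.386). Open path.

**Shape 2** — `<path>` open polyline, stroke `#008000` → score (S468, F1800). Machine vertices: (23.926,52.211) → (101.598,35.235) → (8.323,13.551) → (120.513,121.676) → (161.723,140.121). Open path.

**Shape 3** — `<polyline>` open polyline, stroke `#ff00ff` → engrave (S170, F2498). Machine vertices: (26.238,128.250) → (196.237,13.949) → (60.670,31.559) → (261.844,73.378) → (161.628,147.749) → (194.894,105.630). Open path.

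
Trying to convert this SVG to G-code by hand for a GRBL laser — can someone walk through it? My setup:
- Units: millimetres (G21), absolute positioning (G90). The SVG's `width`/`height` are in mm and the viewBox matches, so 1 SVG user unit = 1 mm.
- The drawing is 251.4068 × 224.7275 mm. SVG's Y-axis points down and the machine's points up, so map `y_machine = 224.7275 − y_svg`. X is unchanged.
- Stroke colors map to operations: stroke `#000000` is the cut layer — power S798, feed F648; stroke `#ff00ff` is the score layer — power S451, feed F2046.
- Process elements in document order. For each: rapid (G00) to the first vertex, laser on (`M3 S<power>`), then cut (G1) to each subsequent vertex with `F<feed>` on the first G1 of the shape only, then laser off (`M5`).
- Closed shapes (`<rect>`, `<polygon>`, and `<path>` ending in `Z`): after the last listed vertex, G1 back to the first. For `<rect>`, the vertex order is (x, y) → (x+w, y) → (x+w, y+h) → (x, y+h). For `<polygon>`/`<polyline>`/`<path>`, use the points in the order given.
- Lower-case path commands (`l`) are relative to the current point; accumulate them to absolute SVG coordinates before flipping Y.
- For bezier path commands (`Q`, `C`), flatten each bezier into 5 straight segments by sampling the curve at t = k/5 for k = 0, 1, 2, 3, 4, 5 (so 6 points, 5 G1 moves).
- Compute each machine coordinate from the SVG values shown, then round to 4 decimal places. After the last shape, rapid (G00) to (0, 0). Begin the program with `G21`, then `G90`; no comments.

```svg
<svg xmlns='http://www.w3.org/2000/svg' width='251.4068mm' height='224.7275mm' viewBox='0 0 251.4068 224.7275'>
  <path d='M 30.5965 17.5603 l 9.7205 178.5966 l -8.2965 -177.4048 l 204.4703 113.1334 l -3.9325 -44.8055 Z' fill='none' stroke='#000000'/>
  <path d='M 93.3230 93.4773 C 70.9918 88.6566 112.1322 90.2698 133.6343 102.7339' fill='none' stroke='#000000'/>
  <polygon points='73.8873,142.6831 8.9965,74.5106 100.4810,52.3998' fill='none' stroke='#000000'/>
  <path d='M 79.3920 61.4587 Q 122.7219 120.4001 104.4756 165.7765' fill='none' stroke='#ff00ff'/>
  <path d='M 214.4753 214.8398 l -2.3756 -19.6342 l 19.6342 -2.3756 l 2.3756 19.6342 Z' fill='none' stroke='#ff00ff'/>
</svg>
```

Since the viewBox matches the mm dimensions, user units are millimetres directly. The only transform is the Y-flip y_m = 224.7275 − y_svg.

Shape 1 is a closed polygon drawn with `<path>`. Its stroke #000000 means cut at S798, F648. After flipping Y the toolpath is (30.5965,207.1672) → (40.3170,28.5706) → (32.0205,205.9754) → (236.4908,92.8420) → (232.5583,137.6475) → (30.5965,207.1672), returning to the start.

Shape 2 is a cubic bezier drawn with `<path>`. Its stroke #000000 means cut at S798, F648. After flipping Y the toolpath is (93.3230,131.2502) → (86.8760,133.3352) → (91.6729,133.6641) → (103.7244,132.0248) → (119.0413,128.2053) → (133.6343,121.9936).

Shape 3 is a regular polygon drawn with `<polygon>`. Its stroke #000000 means cut at S798, F648. After flipping Y the toolpath is (73.8873,82.0444) → (8.9965,150.2169) → (100.4810,172.3277) → (73.8873,82.0444), returning to the start.

Shape 4 is a quadratic bezier drawn with `<path>`. Its stroke #ff00ff means score at S451, F2046. After flipping Y the toolpath is (79.3920,163.2688) → (94.2609,140.2348) → (104.2037,118.2861) → (109.2204,97.4225) → (109.3111,77.6442) → (104.4756,58.9510).

Shape 5 is a regular polygon drawn with `<path>`. Its stroke #ff00ff means score at S451, F2046. After flipping Y the toolpath is (214.4753,9.8877) → (212.0997,29.5219) → (231.7339,31.8975) → (234.1095,12.2633) → (214.4753,9.8877), returning to the start.

G21
G90
G00 X30.5965 Y207.1672
M3 S798
G1 X40.3170 Y28.5706 F648
G1 X32.0205 Y205.9754
G1 X236.4908 Y92.8420
G1 X232.5583 Y137.6475
G1 X30.5965 Y207.1672
M5
G00 X93.3230 Y131.2502
M3 S798
G1 X86.8760 Y133.3352 F648
G1 X91.6729 Y133.6641
G1 X103.7244 Y132.0248
G1 X119.0413 Y128.2053
G1 X133.6343 Y121.9936
M5
G00 X73.8873 Y82.0444
M3 S798
G1 X8.9965 Y150.2169 F648
G1 X100.4810 Y172.3277
G1 X73.8873 Y82.0444
M5
G00 X79.3920 Y163.2688
M3 S451
G1 X94.2609 Y140.2348 F2046
G1 X104.2037 Y118.2861
G1 X109.2204 Y97.4225
G1 X109.3111 Y77.6442
G1 X104.4756 Y58.9510
M5
G00 X214.4753 Y9.8877
M3 S451
G1 X212.0997 Y29.5219 F2046
G1 X231.7339 Y31.8975
G1 X234.1095 Y12.2633
G1 X214.4753 Y9.8877
M5
G00 X0.0000 Y0.0000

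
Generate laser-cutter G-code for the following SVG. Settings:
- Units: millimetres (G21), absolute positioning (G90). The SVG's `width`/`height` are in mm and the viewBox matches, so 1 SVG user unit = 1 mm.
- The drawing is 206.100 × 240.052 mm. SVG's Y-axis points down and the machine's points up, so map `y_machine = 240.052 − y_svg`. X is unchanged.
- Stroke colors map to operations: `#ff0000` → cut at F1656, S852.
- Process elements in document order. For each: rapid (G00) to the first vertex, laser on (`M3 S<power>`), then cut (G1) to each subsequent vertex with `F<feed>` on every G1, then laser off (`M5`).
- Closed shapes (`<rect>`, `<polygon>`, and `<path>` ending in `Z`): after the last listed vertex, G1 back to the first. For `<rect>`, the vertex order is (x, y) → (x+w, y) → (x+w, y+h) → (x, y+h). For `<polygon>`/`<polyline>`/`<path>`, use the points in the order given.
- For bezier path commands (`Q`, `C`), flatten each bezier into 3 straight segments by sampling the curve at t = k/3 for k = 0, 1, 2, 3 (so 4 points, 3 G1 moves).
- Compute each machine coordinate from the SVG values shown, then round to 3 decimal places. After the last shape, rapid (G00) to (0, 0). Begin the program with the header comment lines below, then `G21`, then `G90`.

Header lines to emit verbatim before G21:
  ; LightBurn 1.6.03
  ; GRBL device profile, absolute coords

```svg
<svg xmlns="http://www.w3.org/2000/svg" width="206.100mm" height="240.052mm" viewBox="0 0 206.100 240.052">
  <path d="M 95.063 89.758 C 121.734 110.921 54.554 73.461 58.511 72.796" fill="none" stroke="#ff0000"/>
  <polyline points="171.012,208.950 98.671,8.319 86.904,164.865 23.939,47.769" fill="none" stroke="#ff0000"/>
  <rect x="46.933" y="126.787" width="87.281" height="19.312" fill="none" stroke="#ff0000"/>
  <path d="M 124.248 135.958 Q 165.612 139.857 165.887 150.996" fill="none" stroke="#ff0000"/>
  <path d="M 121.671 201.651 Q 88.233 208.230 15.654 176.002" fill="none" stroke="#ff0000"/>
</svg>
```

Since the viewBox matches the mm dimensions, user units are millimetres directly. The only transform is the Y-flip y_m = 240.052 − y_svg.

Shape 1 is a cubic bezier drawn with `<path>`. Its stroke #ff0000 means cut at S852, F1656. After flipping Y the toolpath is (95.063,150.294) → (96.561,145.138) → (72.156,157.860) → (58.511,167.256).

Shape 2 is a open polyline drawn with `<polyline>`. Its stroke #ff0000 means cut at S852, F1656. After flipping Y the toolpath is (171.012,31.102) → (98.671,231.733) → (86.904,75.187) → (23.939,192.283).

Shape 3 is a rectangle drawn with `<rect>`. Its stroke #ff0000 means cut at S852, F1656. After flipping Y the toolpath is (46.933,113.265) → (134.214,113.265) → (134.214,93.953) → (46.933,93.953) → (46.933,113.265), returning to the start.

Shape 4 is a quadratic bezier drawn with `<path>`. Its stroke #ff0000 means cut at S852, F1656. After flipping Y the toolpath is (124.248,104.094) → (147.259,100.690) → (161.138,95.678) → (165.887,89.056).

Shape 5 is a quadratic bezier drawn with `<path>`. Its stroke #ff0000 means cut at S852, F1656. After flipping Y the toolpath is (121.671,38.401) → (95.030,38.327) → (59.691,46.877) → (15.654,64.050).

; LightBurn 1.6.03
; GRBL device profile, absolute coords
G21
G90
G00 X95.063 Y150.294
M3 S852
G1 X96.561 Y145.138 F1656
G1 X72.156 Y157.860 F1656
G1 X58.511 Y167.256 F1656
M5
G00 X171.012 Y31.102
M3 S852
G1 X98.671 Y231.733 F1656
G1 X86.904 Y75.187 F1656
G1 X23.939 Y192.283 F1656
M5
G00 X46.933 Y113.265
M3 S852
G1 X134.214 Y113.265 F1656
G1 X134.214 Y93.953 F1656
G1 X46.933 Y93.953 F1656
G1 X46.933 Y113.265 F1656
M5
G00 X124.248 Y104.094
M3 S852
G1 X147.259 Y100.690 F1656
G1 X161.138 Y95.678 F1656
G1 X165.887 Y89.056 F1656
M5
G00 X121.671 Y38.401
M3 S852
G1 X95.030 Y38.327 F1656
G1 X59.691 Y46.877 F1656
G1 X15.654 Y64.050 F1656
M5
G00 X0.000 Y0.000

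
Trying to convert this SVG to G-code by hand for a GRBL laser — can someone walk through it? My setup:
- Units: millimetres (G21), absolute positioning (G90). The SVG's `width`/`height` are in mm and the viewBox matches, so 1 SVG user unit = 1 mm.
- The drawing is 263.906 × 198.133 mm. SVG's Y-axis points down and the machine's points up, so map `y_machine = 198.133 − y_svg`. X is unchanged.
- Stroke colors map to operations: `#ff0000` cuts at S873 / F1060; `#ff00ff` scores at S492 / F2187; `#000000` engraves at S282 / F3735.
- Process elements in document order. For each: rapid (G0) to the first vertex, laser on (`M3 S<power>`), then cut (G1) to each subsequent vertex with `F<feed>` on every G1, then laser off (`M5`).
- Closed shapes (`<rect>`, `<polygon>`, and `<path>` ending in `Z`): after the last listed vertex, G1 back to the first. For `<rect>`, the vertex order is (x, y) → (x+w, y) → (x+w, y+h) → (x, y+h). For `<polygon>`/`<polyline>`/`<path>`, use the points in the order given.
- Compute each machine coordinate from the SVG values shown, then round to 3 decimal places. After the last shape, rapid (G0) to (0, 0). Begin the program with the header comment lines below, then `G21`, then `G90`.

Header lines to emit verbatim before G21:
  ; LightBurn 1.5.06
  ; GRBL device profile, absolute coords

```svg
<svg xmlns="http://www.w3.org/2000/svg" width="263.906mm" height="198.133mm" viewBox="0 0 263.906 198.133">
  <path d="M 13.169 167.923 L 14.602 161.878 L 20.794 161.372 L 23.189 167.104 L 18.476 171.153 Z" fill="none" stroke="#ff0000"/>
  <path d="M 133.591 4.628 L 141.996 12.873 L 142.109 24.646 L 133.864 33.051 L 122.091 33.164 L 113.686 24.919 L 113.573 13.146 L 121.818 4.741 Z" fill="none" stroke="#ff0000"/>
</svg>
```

; LightBurn 1.5.06
; GRBL device profile, absolute coords
G21
G90
G0 X13.169 Y30.210
M3 S873
G1 X14.602 Y36.255 F1060
G1 X20.794 Y36.761 F1060
G1 X23.189 Y31.029 F1060
G1 X18.476 Y26.980 F1060
G1 X13.169 Y30.210 F1060
M5
G0 X133.591 Y193.505
M3 S873
G1 X141.996 Y185.260 F1060
G1 X142.109 Y173.487 F1060
G1 X133.864 Y165.082 F1060
G1 X122.091 Y164.969 F1060
G1 X113.686 Y173.214 F1060
G1 X113.573 Y184.987 F1060
G1 X121.818 Y193.392 F1060
G1 X133.591 Y193.505 F1060
M5
G0 X0.000 Y0.000

viewBox `0 0 263.906 198.133` with mm width/height → 1 unit = 1 mm. Flip: y_m = 198.133 − y_svg.

**Shape 1** — `<path>` regular polygon, stroke `#ff0000` → cut (S873, F1060). Machine vertices: (13.169,30.210) → (14.602,36.255) → (20.794,36.761) → (23.189,31.029) → (18.476,26.980) → (13.169,30.210). Closed: final G1 returns to the first vertex.

**Shape 2** — `<path>` regular polygon, stroke `#ff0000` → cut (S873, F1060). Machine vertices: (133.591,193.505) → (141.996,185.260) → (142.109,173.487) → (133.864,165.082) → (122.091,164.969) → (113.686,173.214) → (113.573,184.987) → (121.818,193.392) → (133.591,193.505). Closed: final G1 returns to the first vertex.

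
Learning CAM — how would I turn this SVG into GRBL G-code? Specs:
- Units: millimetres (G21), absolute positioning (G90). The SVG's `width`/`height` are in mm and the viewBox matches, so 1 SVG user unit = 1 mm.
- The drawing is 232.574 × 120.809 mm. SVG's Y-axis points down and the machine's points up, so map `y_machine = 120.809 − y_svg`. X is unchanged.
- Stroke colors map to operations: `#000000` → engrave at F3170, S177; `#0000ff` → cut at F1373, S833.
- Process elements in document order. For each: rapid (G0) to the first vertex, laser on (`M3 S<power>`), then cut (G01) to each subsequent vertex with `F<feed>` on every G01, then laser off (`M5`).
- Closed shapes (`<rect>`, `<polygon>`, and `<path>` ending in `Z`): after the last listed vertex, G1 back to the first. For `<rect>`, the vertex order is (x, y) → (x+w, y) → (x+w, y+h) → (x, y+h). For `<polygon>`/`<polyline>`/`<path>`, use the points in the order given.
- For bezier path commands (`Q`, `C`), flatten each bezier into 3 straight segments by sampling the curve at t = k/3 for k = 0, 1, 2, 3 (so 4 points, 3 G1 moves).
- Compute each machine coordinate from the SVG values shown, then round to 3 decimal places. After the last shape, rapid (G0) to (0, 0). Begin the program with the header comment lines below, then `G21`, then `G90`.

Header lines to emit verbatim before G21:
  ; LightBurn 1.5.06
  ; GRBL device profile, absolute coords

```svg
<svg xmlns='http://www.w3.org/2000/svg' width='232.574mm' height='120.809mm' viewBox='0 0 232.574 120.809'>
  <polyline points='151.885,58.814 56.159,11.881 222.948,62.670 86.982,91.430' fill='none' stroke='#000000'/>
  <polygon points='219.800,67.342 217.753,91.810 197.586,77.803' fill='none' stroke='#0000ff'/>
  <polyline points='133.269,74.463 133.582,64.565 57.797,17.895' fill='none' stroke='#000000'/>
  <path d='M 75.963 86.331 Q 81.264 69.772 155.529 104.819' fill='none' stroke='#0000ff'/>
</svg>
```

; LightBurn 1.5.06
; GRBL device profile, absolute coords
G21
G90
G0 X151.885 Y61.995
M3 S177
G01 X56.159 Y108.928 F3170
G01 X222.948 Y58.139 F3170
G01 X86.982 Y29.379 F3170
M5
G0 X219.800 Y53.467
M3 S833
G01 X217.753 Y28.999 F1373
G01 X197.586 Y43.006 F1373
G01 X219.800 Y53.467 F1373
M5
G0 X133.269 Y46.346
M3 S177
G01 X133.582 Y56.244 F3170
G01 X57.797 Y102.914 F3170
M5
G0 X75.963 Y34.478
M3 S833
G01 X87.160 Y39.783 F1373
G01 X113.682 Y33.621 F1373
G01 X155.529 Y15.990 F1373
M5
G0 X0.000 Y0.000

viewBox `0 0 232.574 120.809` with mm width/height → 1 unit = 1 mm. Flip: y_m = 120.809 − y_svg.

**Shape 1** — `<polyline>` open polyline, stroke `#000000` → engrave (S177, F3170). Machine vertices: (151.885,61.995) → (56.159,108.928) → (222.948,58.139) → (86.982,29.379). Open path.

**Shape 2** — `<polygon>` regular polygon, stroke `#0000ff` → cut (S833, F1373). Machine vertices: (219.800,53.467) → (217.753,28.999) → (197.586,43.006) → (219.800,53.467). Closed: final G1 returns to the first vertex.

**Shape 3** — `<polyline>` open polyline, stroke `#000000` → engrave (S177, F3170). Machine vertices: (133.269,46.346) → (133.582,56.244) → (57.797,102.914). Open path.

**Shape 4** — `<path>` quadratic bezier, stroke `#0000ff` → cut (S833, F1373). Control points (SVG): P0=(75.963,86.331), P1=(81.264,69.772), P2=(155.529,104.819); sampled at t=k/3. Machine vertices: (75.963,34.478) → (87.160,39.783) → (113.682,33.621) → (155.529,15.990). Open path.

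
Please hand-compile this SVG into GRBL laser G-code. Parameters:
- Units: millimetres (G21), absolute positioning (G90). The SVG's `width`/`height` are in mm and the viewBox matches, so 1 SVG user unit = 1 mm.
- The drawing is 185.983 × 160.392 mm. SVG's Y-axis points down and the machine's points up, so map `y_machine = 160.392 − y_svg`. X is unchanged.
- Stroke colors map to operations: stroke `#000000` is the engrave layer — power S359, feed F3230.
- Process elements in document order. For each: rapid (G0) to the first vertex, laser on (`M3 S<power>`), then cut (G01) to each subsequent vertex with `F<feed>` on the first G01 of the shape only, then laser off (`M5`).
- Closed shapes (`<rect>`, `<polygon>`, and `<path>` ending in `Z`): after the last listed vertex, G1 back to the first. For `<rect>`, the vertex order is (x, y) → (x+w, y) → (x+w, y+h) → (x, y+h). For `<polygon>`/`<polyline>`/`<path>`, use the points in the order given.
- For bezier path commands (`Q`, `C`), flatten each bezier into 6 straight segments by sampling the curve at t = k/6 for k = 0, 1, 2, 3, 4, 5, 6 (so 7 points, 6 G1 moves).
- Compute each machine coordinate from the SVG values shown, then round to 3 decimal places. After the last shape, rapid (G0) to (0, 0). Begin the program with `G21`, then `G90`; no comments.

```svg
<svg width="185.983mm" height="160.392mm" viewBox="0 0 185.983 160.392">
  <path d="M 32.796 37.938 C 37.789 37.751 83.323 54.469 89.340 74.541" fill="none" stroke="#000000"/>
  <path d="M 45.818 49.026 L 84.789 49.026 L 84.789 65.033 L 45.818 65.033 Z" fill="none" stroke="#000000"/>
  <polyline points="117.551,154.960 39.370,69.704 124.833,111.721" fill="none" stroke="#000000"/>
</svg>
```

G21
G90
G0 X32.796 Y122.454
M3 S359
G01 X38.300 Y121.201 F3230
G01 X48.338 Y117.508
G01 X60.684 Y111.750
G01 X73.116 Y104.303
G01 X83.409 Y95.545
G01 X89.340 Y85.851
M5
G0 X45.818 Y111.366
M3 S359
G01 X84.789 Y111.366 F3230
G01 X84.789 Y95.359
G01 X45.818 Y95.359
G01 X45.818 Y111.366
M5
G0 X117.551 Y5.432
M3 S359
G01 X39.370 Y90.688 F3230
G01 X124.833 Y48.671
M5
G0 X0.000 Y0.000

viewBox `0 0 185.983 160.392` with mm width/height → 1 unit = 1 mm. Flip: y_m = 160.392 − y_svg.

**Shape 1** — `<path>` cubic bezier, stroke `#000000` → engrave (S359, F3230). Control points (SVG): P0=(32.796,37.938), P1=(37.789,37.751), P2=(83.323,54.469), P3=(89.340,74.541); sampled at t=k/6. Machine vertices: (32.796,122.454) → (38.300,121.201) → (48.338,117.508) → (60.684,111.750) → (73.116,104.303) → (83.409,95.545) → (89.340,85.851). Open path.

**Shape 2** — `<path>` rectangle, stroke `#000000` → engrave (S359, F3230). Machine vertices: (45.818,111.366) → (84.789,111.366) → (84.789,95.359) → (45.818,95.359) → (45.818,111.366). Closed: final G1 returns to the first vertex.

**Shape 3** — `<polyline>` open polyline, stroke `#000000` → engrave (S359, F3230). Machine vertices: (117.551,5.432) → (39.370,90.688) → (124.833,48.671). Open path.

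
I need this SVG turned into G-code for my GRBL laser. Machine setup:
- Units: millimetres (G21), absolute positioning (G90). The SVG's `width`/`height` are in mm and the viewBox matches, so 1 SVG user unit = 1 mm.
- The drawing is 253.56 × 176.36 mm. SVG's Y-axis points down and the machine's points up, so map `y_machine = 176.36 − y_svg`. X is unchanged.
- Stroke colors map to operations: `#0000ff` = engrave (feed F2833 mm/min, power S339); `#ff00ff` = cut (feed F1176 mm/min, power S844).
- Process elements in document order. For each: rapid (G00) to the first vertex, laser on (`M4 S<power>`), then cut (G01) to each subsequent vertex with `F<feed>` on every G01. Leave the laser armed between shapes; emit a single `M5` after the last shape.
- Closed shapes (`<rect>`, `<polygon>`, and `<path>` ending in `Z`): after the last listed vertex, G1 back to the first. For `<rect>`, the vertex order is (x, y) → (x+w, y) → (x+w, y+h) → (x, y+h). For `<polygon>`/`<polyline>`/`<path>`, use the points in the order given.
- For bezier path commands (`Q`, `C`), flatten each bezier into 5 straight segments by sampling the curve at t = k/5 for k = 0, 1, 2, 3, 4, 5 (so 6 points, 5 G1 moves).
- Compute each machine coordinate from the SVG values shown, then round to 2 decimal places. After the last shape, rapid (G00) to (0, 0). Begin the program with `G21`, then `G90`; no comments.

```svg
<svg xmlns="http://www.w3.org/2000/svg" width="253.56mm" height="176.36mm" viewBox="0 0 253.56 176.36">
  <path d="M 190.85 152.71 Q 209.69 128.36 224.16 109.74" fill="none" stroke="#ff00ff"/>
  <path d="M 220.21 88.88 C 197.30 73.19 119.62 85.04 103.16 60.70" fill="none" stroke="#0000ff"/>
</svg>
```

Since the viewBox matches the mm dimensions, user units are millimetres directly. The only transform is the Y-flip y_m = 176.36 − y_svg.

Shape 1 is a quadratic bezier drawn with `<path>`. Its stroke #ff00ff means cut at S844, F1176. After flipping Y the toolpath is (190.85,23.65) → (198.21,33.16) → (205.22,42.21) → (211.88,50.81) → (218.20,58.94) → (224.16,66.62).

Shape 2 is a cubic bezier drawn with `<path>`. Its stroke #0000ff means engrave at S339, F2833. After flipping Y the toolpath is (220.21,87.48) → (200.82,94.10) → (173.85,97.17) → (144.87,99.74) → (119.45,104.89) → (103.16,115.66).

G21
G90
G00 X190.85 Y23.65
M4 S844
G01 X198.21 Y33.16 F1176
G01 X205.22 Y42.21 F1176
G01 X211.88 Y50.81 F1176
G01 X218.20 Y58.94 F1176
G01 X224.16 Y66.62 F1176
G00 X220.21 Y87.48
M4 S339
G01 X200.82 Y94.10 F2833
G01 X173.85 Y97.17 F2833
G01 X144.87 Y99.74 F2833
G01 X119.45 Y104.89 F2833
G01 X103.16 Y115.66 F2833
M5
G00 X0.00 Y0.00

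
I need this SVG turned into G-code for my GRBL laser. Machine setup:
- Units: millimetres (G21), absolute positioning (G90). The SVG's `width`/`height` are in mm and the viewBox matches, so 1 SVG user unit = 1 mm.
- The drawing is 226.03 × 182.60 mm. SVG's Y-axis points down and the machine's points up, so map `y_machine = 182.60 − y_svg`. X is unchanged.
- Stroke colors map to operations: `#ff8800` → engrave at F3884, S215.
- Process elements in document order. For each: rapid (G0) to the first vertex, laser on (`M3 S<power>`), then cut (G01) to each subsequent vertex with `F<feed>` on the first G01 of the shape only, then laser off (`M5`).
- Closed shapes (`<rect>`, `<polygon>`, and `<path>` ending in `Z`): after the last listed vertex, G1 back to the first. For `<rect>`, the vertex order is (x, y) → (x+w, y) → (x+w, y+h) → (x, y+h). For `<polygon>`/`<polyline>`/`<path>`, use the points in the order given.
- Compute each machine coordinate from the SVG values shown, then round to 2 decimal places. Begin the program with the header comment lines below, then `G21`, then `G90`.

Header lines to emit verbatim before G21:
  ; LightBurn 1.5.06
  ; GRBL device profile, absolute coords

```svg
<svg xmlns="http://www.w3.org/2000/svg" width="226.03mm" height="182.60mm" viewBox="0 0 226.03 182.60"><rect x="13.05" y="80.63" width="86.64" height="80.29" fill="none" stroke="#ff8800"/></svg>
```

; LightBurn 1.5.06
; GRBL device profile, absolute coords
G21
G90
G0 X13.05 Y101.97
M3 S215
G01 X99.69 Y101.97 F3884
G01 X99.69 Y21.68
G01 X13.05 Y21.68
G01 X13.05 Y101.97
M5

1 u = 1 mm; y_m = 182.60 − y.

[1] `<rect>` rectangle, #ff8800→engrave S215 F3884: (13.05,101.97) → (99.69,101.97) → (99.69,21.68) → (13.05,21.68) → (13.05,101.97) (closed)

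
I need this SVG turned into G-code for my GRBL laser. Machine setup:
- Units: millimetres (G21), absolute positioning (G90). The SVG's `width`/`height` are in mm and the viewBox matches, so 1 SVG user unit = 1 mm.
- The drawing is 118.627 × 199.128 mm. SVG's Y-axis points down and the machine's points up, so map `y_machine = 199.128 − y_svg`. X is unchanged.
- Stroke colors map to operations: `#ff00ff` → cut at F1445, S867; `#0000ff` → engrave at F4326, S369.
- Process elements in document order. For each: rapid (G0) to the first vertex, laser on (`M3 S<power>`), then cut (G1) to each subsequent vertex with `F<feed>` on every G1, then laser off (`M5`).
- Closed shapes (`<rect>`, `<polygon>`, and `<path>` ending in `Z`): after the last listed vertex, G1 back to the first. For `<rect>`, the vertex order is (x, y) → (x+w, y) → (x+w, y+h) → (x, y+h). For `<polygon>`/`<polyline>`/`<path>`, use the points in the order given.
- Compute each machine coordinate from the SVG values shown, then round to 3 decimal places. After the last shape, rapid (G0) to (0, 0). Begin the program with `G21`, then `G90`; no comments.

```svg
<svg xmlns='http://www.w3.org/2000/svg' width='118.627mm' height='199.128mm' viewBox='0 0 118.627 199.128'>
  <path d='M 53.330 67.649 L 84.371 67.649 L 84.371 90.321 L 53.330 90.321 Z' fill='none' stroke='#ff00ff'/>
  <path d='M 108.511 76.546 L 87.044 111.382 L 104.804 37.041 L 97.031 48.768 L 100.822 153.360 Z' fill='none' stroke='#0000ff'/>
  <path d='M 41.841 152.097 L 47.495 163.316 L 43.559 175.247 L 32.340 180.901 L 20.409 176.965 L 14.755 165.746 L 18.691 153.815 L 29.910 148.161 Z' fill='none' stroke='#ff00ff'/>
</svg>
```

viewBox `0 0 118.627 199.128` with mm width/height → 1 unit = 1 mm. Flip: y_m = 199.128 − y_svg.

**Shape 1** — `<path>` rectangle, stroke `#ff00ff` → cut (S867, F1445). Machine vertices: (53.330,131.479) → (84.371,131.479) → (84.371,108.807) → (53.330,108.807) → (53.330,131.479). Closed: final G1 returns to the first vertex.

**Shape 2** — `<path>` closed polygon, stroke `#0000ff` → engrave (S369, F4326). Machine vertices: (108.511,122.582) → (87.044,87.746) → (104.804,162.087) → (97.031,150.360) → (100.822,45.768) → (108.511,122.582). Closed: final G1 returns to the first vertex.

**Shape 3** — `<path>` regular polygon, stroke `#ff00ff` → cut (S867, F1445). Machine vertices: (41.841,47.031) → (47.495,35.812) → (43.559,23.881) → (32.340,18.227) → (20.409,22.163) → (14.755,33.382) → (18.691,45.313) → (29.910,50.967) → (41.841,47.031). Closed: final G1 returns to the first vertex.

G21
G90
G0 X53.330 Y131.479
M3 S867
G1 X84.371 Y131.479 F1445
G1 X84.371 Y108.807 F1445
G1 X53.330 Y108.807 F1445
G1 X53.330 Y131.479 F1445
M5
G0 X108.511 Y122.582
M3 S369
G1 X87.044 Y87.746 F4326
G1 X104.804 Y162.087 F4326
G1 X97.031 Y150.360 F4326
G1 X100.822 Y45.768 F4326
G1 X108.511 Y122.582 F4326
M5
G0 X41.841 Y47.031
M3 S867
G1 X47.495 Y35.812 F1445
G1 X43.559 Y23.881 F1445
G1 X32.340 Y18.227 F1445
G1 X20.409 Y22.163 F1445
G1 X14.755 Y33.382 F1445
G1 X18.691 Y45.313 F1445
G1 X29.910 Y50.967 F1445
G1 X41.841 Y47.031 F1445
M5
G0 X0.000 Y0.000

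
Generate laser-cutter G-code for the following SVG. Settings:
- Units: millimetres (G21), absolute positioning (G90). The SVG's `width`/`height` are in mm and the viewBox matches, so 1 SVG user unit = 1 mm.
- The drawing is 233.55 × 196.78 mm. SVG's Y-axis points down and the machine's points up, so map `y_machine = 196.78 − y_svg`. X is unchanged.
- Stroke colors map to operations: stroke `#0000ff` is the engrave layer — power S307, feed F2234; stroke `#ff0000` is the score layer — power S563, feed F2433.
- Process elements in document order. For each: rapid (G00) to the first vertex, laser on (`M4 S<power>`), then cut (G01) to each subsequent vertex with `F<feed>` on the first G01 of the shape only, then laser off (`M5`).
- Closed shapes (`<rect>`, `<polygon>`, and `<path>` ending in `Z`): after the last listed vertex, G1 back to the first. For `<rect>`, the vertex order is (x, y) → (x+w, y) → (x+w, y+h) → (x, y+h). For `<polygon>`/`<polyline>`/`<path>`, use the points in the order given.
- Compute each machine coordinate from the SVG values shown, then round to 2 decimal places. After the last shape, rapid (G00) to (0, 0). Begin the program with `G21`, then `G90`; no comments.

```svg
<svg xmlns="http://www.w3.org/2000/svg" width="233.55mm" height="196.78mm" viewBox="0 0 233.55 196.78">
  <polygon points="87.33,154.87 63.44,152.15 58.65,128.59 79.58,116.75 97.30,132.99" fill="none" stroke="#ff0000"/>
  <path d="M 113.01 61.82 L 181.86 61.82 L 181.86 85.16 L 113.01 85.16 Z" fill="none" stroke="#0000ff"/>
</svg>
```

G21
G90
G00 X87.33 Y41.91
M4 S563
G01 X63.44 Y44.63 F2433
G01 X58.65 Y68.19
G01 X79.58 Y80.03
G01 X97.30 Y63.79
G01 X87.33 Y41.91
M5
G00 X113.01 Y134.96
M4 S307
G01 X181.86 Y134.96 F2234
G01 X181.86 Y111.62
G01 X113.01 Y111.62
G01 X113.01 Y134.96
M5
G00 X0.00 Y0.00

1 u = 1 mm; y_m = 196.78 − y.

[1] `<polygon>` regular polygon, #ff0000→score S563 F2433: (87.33,41.91) → (63.44,44.63) → (58.65,68.19) → (79.58,80.03) → (97.30,63.79) → (87.33,41.91) (closed)

[2] `<path>` rectangle, #0000ff→engrave S307 F2234: (113.01,134.96) → (181.86,134.96) → (181.86,111.62) → (113.01,111.62) → (113.01,134.96) (closed)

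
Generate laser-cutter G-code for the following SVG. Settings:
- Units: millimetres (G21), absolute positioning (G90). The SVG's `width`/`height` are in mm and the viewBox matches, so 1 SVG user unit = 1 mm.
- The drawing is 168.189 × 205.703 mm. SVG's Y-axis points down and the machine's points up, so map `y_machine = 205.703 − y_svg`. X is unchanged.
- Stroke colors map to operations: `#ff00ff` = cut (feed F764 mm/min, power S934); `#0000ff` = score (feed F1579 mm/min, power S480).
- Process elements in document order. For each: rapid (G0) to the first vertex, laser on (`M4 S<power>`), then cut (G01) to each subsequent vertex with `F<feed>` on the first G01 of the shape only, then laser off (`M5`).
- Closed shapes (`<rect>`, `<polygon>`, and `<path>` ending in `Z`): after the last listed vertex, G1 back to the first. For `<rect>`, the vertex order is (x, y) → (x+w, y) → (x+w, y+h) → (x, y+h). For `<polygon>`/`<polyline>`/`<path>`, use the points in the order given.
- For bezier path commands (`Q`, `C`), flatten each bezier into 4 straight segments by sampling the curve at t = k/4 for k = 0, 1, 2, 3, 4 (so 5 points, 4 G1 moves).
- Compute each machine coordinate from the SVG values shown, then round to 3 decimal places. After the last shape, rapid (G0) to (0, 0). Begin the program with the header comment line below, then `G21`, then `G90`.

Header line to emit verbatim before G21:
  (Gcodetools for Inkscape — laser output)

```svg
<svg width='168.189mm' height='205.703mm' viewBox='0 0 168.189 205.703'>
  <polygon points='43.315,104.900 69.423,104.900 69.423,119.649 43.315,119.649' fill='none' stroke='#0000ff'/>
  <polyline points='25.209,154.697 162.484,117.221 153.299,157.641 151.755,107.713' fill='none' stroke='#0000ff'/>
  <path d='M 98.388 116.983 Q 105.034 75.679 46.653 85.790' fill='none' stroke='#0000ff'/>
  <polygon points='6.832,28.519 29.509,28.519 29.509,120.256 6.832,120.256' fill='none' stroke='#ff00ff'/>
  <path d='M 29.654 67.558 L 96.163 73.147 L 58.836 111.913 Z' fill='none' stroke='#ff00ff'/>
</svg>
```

(Gcodetools for Inkscape — laser output)
G21
G90
G0 X43.315 Y100.803
M4 S480
G01 X69.423 Y100.803 F1579
G01 X69.423 Y86.054
G01 X43.315 Y86.054
G01 X43.315 Y100.803
M5
G0 X25.209 Y51.006
M4 S480
G01 X162.484 Y88.482 F1579
G01 X153.299 Y48.062
G01 X151.755 Y97.990
M5
G0 X98.388 Y88.720
M4 S480
G01 X97.647 Y106.159 F1579
G01 X88.777 Y117.170
G01 X71.779 Y121.755
G01 X46.653 Y119.913
M5
G0 X6.832 Y177.184
M4 S934
G01 X29.509 Y177.184 F764
G01 X29.509 Y85.447
G01 X6.832 Y85.447
G01 X6.832 Y177.184
M5
G0 X29.654 Y138.145
M4 S934
G01 X96.163 Y132.556 F764
G01 X58.836 Y93.790
G01 X29.654 Y138.145
M5
G0 X0.000 Y0.000

1 u = 1 mm; y_m = 205.703 − y.

[1] `<polygon>` rectangle, #0000ff→score S480 F1579: (43.315,100.803) → (69.423,100.803) → (69.423,86.054) → (43.315,86.054) → (43.315,100.803) (closed)

[2] `<polyline>` open polyline, #0000ff→score S480 F1579: (25.209,51.006) → (162.484,88.482) → (153.299,48.062) → (151.755,97.990)

[3] `<path>` quadratic bezier, #0000ff→score S480 F1579: (98.388,88.720) → (97.647,106.159) → (88.777,117.170) → (71.779,121.755) → (46.653,119.913)

[4] `<polygon>` rectangle, #ff00ff→cut S934 F764: (6.832,177.184) → (29.509,177.184) → (29.509,85.447) → (6.832,85.447) → (6.832,177.184) (closed)

[5] `<path>` closed polygon, #ff00ff→cut S934 F764: (29.654,138.145) → (96.163,132.556) → (58.836,93.790) → (29.654,138.145) (closed)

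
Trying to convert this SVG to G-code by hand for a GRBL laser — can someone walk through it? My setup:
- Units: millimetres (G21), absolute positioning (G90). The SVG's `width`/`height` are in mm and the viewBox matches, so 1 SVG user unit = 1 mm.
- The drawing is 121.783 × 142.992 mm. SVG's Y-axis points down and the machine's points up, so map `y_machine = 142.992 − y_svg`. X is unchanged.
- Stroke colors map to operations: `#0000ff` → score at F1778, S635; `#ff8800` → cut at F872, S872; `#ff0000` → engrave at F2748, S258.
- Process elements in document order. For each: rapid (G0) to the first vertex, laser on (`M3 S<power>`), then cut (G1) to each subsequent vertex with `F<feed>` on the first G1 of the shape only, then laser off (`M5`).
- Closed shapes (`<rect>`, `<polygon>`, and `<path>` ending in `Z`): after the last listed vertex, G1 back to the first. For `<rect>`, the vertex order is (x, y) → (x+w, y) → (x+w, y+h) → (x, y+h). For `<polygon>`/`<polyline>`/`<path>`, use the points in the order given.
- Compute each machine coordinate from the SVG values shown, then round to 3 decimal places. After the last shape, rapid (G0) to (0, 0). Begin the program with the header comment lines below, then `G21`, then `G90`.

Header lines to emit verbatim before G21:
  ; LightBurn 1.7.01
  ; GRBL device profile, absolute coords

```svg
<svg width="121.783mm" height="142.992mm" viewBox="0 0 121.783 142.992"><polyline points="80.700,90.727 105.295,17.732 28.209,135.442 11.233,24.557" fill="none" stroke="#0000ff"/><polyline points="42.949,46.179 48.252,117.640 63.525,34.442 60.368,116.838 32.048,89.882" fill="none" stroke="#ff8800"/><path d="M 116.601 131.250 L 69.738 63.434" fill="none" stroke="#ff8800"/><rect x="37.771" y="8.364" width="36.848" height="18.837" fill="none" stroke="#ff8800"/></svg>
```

1 u = 1 mm; y_m = 142.992 − y.

[1] `<polyline>` open polyline, #0000ff→score S635 F1778: (80.700,52.265) → (105.295,125.260) → (28.209,7.550) → (11.233,118.435)

[2] `<polyline>` open polyline, #ff8800→cut S872 F872: (42.949,96.813) → (48.252,25.352) → (63.525,108.550) → (60.368,26.154) → (32.048,53.110)

[3] `<path>` line segment, #ff8800→cut S872 F872: (116.601,11.742) → (69.738,79.558)

[4] `<rect>` rectangle, #ff8800→cut S872 F872: (37.771,134.628) → (74.619,134.628) → (74.619,115.791) → (37.771,115.791) → (37.771,134.628) (closed)

; LightBurn 1.7.01
; GRBL device profile, absolute coords
G21
G90
G0 X80.700 Y52.265
M3 S635
G1 X105.295 Y125.260 F1778
G1 X28.209 Y7.550
G1 X11.233 Y118.435
M5
G0 X42.949 Y96.813
M3 S872
G1 X48.252 Y25.352 F872
G1 X63.525 Y108.550
G1 X60.368 Y26.154
G1 X32.048 Y53.110
M5
G0 X116.601 Y11.742
M3 S872
G1 X69.738 Y79.558 F872
M5
G0 X37.771 Y134.628
M3 S872
G1 X74.619 Y134.628 F872
G1 X74.619 Y115.791
G1 X37.771 Y115.791
G1 X37.771 Y134.628
M5
G0 X0.000 Y0.000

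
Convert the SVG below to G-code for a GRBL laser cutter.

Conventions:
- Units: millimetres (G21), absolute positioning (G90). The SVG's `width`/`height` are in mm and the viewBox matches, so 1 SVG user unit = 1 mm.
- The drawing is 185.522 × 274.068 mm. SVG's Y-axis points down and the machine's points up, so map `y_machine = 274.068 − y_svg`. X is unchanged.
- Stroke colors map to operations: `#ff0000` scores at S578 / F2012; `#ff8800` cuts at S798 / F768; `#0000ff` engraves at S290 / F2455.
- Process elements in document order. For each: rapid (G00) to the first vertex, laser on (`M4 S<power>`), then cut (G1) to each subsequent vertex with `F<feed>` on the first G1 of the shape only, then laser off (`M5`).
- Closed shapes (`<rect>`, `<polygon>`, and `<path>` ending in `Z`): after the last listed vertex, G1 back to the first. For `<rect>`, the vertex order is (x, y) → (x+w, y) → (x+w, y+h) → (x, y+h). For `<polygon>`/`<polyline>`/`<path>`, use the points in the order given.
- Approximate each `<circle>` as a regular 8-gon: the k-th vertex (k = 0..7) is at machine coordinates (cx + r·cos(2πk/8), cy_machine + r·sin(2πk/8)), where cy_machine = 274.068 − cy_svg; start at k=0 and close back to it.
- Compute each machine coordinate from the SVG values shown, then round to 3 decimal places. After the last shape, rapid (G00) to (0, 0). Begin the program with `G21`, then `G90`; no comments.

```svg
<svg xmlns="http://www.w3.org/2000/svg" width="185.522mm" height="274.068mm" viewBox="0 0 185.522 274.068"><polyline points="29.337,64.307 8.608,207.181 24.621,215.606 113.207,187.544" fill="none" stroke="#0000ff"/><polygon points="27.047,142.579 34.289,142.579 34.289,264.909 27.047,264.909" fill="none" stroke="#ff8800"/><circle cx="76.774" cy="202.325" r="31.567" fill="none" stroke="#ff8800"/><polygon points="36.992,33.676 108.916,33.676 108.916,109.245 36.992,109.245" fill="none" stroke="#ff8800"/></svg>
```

G21
G90
G00 X29.337 Y209.761
M4 S290
G1 X8.608 Y66.887 F2455
G1 X24.621 Y58.462
G1 X113.207 Y86.524
M5
G00 X27.047 Y131.489
M4 S798
G1 X34.289 Y131.489 F768
G1 X34.289 Y9.159
G1 X27.047 Y9.159
G1 X27.047 Y131.489
M5
G00 X108.341 Y71.743
M4 S798
G1 X99.095 Y94.064 F768
G1 X76.774 Y103.310
G1 X54.453 Y94.064
G1 X45.207 Y71.743
G1 X54.453 Y49.422
G1 X76.774 Y40.176
G1 X99.095 Y49.422
G1 X108.341 Y71.743
M5
G00 X36.992 Y240.392
M4 S798
G1 X108.916 Y240.392 F768
G1 X108.916 Y164.823
G1 X36.992 Y164.823
G1 X36.992 Y240.392
M5
G00 X0.000 Y0.000

1 u = 1 mm; y_m = 274.068 − y.

[1] `<polyline>` open polyline, #0000ff→engrave S290 F2455: (29.337,209.761) → (8.608,66.887) → (24.621,58.462) → (113.207,86.524)

[2] `<polygon>` rectangle, #ff8800→cut S798 F768: (27.047,131.489) → (34.289,131.489) → (34.289,9.159) → (27.047,9.159) → (27.047,131.489) (closed)

[3] `<circle>` circle, #ff8800→cut S798 F768: (108.341,71.743) → (99.095,94.064) → (76.774,103.310) → (54.453,94.064) → (45.207,71.743) → (54.453,49.422) → (76.774,40.176) → (99.095,49.422) → (108.341,71.743) (closed)

[4] `<polygon>` rectangle, #ff8800→cut S798 F768: (36.992,240.392) → (108.916,240.392) → (108.916,164.823) → (36.992,164.823) → (36.992,240.392) (closed)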